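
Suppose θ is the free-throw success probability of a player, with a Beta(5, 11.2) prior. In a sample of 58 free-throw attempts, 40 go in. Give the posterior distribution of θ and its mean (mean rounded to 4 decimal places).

Observing 40 successes and 18 failures updates Beta(5, 11.2) by adding the success and failure counts to the two shape parameters: α = 5+40 = 45, β = 11.2+18 = 29.2.
E[θ | data] = 45/(45+29.2) = 0.6065.

Posterior: Beta(45, 29.2); mean ≈ 0.6065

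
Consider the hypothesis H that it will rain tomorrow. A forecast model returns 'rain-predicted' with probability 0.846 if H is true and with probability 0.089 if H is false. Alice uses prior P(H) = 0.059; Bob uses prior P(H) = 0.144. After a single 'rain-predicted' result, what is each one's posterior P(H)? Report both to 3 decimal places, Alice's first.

Alice: 0.373; Bob: 0.615

P('+'|H) = 0.846, P('+'|¬H) = 0.089.
Alice: numerator 0.846·0.059 = 0.049914; evidence = 0.049914+0.089·0.941 = 0.13366; posterior = 0.373.
Bob: numerator 0.846·0.144 = 0.12182; evidence = 0.12182+0.089·0.856 = 0.19801; posterior = 0.615.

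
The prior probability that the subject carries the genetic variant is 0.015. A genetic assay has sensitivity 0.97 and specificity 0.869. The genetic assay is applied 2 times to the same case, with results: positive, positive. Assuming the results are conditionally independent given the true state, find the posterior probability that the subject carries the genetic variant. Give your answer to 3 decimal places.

Let H be the event that the subject carries the genetic variant; start with P(H) = 0.015. P('positive'|H) = 0.97, P('positive'|¬H) = 0.131.
Update on result 1 ('positive'): P(H) ← 0.97·0.0150 / (0.97·0.0150 + 0.131·0.9850) = 0.014550/0.14359 = 0.1013.
Update on result 2 ('positive'): P(H) ← 0.97·0.1013 / (0.97·0.1013 + 0.131·0.8987) = 0.098294/0.21602 = 0.4550.

Posterior P(H) ≈ 0.455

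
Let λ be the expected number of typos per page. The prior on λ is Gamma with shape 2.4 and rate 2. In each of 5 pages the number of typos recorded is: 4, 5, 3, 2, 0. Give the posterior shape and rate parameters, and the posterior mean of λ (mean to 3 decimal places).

Posterior: Gamma(shape=16.4, rate=7); mean ≈ 2.343

The Poisson likelihood adds the total count to the shape and the number of exposure periods to the rate. Here ∑xᵢ = 14 and n = 5, so shape 2.4→16.4 and rate 2→7.
Posterior mean = shape/rate = 16.4/7 = 2.343.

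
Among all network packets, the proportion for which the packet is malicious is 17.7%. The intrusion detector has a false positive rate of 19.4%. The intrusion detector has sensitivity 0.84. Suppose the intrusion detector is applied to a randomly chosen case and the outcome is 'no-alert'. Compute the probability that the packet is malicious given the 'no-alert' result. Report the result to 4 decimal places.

P(H | E) ≈ 0.0409

Write H for 'the packet is malicious'. Prior odds H:¬H = 0.177/0.823 = 0.21507. For the 'no-alert' outcome, the likelihood ratio is 0.16/0.806 = 0.19851.
Posterior odds = 0.21507 × 0.19851 = 0.042693, so P(H|E) = 0.042693/(1+0.042693) = 0.0409.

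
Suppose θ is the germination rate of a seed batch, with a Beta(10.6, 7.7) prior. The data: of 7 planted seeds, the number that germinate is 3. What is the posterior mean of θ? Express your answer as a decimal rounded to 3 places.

Posterior mean ≈ 0.538

Observing 3 successes and 4 failures updates Beta(10.6, 7.7) by adding the success and failure counts to the two shape parameters: α = 10.6+3 = 13.6, β = 7.7+4 = 11.7.
E[θ | data] = 13.6/(13.6+11.7) = 0.538.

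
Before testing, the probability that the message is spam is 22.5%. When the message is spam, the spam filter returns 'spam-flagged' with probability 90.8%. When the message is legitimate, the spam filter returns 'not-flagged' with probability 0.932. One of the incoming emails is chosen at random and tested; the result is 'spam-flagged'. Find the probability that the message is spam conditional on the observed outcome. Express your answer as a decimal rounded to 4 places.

Write H for 'the message is spam'. Prior odds H:¬H = 0.225/0.775 = 0.29032. For the 'spam-flagged' outcome, the likelihood ratio is 0.908/0.068 = 13.353.
Posterior odds = 0.29032 × 13.353 = 3.8767, so P(H|E) = 3.8767/(1+3.8767) = 0.7949.

P(H | E) ≈ 0.7949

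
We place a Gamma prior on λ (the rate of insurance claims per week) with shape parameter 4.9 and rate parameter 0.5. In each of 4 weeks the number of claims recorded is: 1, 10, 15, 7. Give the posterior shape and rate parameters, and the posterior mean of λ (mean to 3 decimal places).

Total count ∑xᵢ = 33 over n = 4 weeks.
Gamma is conjugate to the Poisson likelihood: posterior is Gamma(shape = 4.9+33 = 37.9, rate = 0.5+4 = 4.5).
Posterior mean = shape/rate = 37.9/4.5 = 8.422.

Posterior: Gamma(shape=37.9, rate=4.5); mean ≈ 8.422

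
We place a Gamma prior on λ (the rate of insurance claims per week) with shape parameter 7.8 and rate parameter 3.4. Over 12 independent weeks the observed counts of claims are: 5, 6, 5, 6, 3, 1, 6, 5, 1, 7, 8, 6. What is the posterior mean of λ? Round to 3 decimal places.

Total count ∑xᵢ = 59 over n = 12 weeks.
Gamma is conjugate to the Poisson likelihood: posterior is Gamma(shape = 7.8+59 = 66.8, rate = 3.4+12 = 15.4).
Posterior mean = shape/rate = 66.8/15.4 = 4.338.

Posterior mean ≈ 4.338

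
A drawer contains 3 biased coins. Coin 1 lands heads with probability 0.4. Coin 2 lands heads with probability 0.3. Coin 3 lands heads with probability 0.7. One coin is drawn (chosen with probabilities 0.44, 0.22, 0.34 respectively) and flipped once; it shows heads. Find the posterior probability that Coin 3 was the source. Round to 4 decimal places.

Tabulate prior·likelihood by source: [1] prior 0.44, lik 0.4, product 0.1760; [2] prior 0.22, lik 0.3, product 0.06600; [3] prior 0.34, lik 0.7, product 0.2380.
Normalizing constant = 0.48000; the posterior for Coin 3 is its product over the sum, 0.2380/0.48000 = 0.4958.

Posterior probability ≈ 0.4958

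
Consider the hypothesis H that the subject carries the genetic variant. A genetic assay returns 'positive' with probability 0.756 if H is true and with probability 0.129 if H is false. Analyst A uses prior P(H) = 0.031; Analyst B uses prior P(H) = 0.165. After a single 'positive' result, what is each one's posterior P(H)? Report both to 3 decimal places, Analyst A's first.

P('+'|H) = 0.756, P('+'|¬H) = 0.129.
Analyst A: numerator 0.756·0.031 = 0.023436; evidence = 0.023436+0.129·0.969 = 0.14844; posterior = 0.158.
Analyst B: numerator 0.756·0.165 = 0.12474; evidence = 0.12474+0.129·0.835 = 0.23246; posterior = 0.537.

Analyst A: 0.158; Analyst B: 0.537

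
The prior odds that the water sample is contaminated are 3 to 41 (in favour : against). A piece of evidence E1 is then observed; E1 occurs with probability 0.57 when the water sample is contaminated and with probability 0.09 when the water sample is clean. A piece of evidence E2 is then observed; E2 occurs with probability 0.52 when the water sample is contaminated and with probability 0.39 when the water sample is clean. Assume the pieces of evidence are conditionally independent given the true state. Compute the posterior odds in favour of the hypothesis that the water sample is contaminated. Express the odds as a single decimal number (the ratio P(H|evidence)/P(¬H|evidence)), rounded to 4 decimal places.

Posterior odds ≈ 0.6179

Prior odds = 3/41 = 0.073171. In log-odds, ln(0.073171) = -2.6150.
Add log likelihood ratios: ln(6.3333) + ln(1.3333) = 2.1335.
Posterior log-odds = -0.48145, so posterior odds = exp(-0.48145) = 0.61789.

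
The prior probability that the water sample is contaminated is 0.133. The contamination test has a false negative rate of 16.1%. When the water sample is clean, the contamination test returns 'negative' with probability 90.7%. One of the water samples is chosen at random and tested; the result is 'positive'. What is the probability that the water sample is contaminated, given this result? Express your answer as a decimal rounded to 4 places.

P(H | E) ≈ 0.5805

Let H be the event that the water sample is contaminated. P(H) = 0.133, so P(¬H) = 0.867. With E the 'positive' result, P(E|H) = 0.839 and P(E|¬H) = 0.093.
P(E) = 0.839·0.133 + 0.093·0.867 = 0.11159 + 0.080631 = 0.19222.
By Bayes' theorem, P(H|E) = 0.11159 / 0.19222 = 0.5805.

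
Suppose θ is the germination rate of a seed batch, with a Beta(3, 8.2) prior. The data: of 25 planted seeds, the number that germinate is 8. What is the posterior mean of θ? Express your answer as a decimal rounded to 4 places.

Observing 8 successes and 17 failures updates Beta(3, 8.2) by adding the success and failure counts to the two shape parameters: α = 3+8 = 11, β = 8.2+17 = 25.2.
Posterior mean = α/(α+β) = 11/36.2 = 0.3039.

Posterior mean ≈ 0.3039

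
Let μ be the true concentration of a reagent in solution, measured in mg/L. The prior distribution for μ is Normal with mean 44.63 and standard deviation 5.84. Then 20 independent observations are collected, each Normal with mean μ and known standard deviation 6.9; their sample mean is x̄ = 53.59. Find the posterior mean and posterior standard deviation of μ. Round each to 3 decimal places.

Posterior mean ≈ 53.005; posterior SD ≈ 1.492

With known σ, the Normal prior is conjugate. Weight on the data is w = (n/σ²)/(n/σ² + 1/τ₀²) = 0.420080/(0.420080+0.0293207) = 0.93476.
Posterior mean = w·x̄ + (1−w)·μ₀ = 0.93476·53.59 + 0.065244·44.63 = 53.005. Posterior variance = 1/(0.420080+0.0293207) = 2.22519, so SD = 1.492.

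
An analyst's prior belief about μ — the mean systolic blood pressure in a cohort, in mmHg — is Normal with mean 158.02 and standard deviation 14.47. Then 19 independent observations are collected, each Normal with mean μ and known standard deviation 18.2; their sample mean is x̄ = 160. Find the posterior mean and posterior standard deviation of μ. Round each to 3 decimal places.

Posterior mean ≈ 159.848; posterior SD ≈ 4.012

With known σ, the Normal prior is conjugate. Weight on the data is w = (n/σ²)/(n/σ² + 1/τ₀²) = 0.0573602/(0.0573602+0.00477598) = 0.92314.
Posterior mean = w·x̄ + (1−w)·μ₀ = 0.92314·160 + 0.076863·158.02 = 159.848. Posterior variance = 1/(0.0573602+0.00477598) = 16.0937, so SD = 4.012.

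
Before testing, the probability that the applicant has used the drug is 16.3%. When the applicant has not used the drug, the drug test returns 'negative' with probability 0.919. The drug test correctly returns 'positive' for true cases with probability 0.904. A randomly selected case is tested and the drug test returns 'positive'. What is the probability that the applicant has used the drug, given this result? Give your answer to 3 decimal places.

Write H for 'the applicant has used the drug'. Prior odds H:¬H = 0.163/0.837 = 0.19474. For the 'positive' outcome, the likelihood ratio is 0.904/0.081 = 11.160.
Posterior odds = 0.19474 × 11.160 = 2.1734, so P(H|E) = 2.1734/(1+2.1734) = 0.685.

P(H | E) ≈ 0.685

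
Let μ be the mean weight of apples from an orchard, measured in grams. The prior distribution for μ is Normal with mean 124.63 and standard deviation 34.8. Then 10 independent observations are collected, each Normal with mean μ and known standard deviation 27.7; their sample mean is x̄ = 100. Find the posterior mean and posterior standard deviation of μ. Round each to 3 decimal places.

Posterior mean ≈ 101.468; posterior SD ≈ 8.495

With known σ, the Normal prior is conjugate. Weight on the data is w = (n/σ²)/(n/σ² + 1/τ₀²) = 0.0130329/(0.0130329+0.00082574) = 0.94042.
Posterior mean = w·x̄ + (1−w)·μ₀ = 0.94042·100 + 0.059583·124.63 = 101.468. Posterior variance = 1/(0.0130329+0.00082574) = 72.1573, so SD = 8.495.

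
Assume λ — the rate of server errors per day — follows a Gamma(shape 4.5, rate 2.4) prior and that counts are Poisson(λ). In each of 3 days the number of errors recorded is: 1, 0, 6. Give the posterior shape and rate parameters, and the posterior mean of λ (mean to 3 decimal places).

Total count ∑xᵢ = 7 over n = 3 days.
Gamma is conjugate to the Poisson likelihood: posterior is Gamma(shape = 4.5+7 = 11.5, rate = 2.4+3 = 5.4).
Posterior mean = shape/rate = 11.5/5.4 = 2.130.

Posterior: Gamma(shape=11.5, rate=5.4); mean ≈ 2.130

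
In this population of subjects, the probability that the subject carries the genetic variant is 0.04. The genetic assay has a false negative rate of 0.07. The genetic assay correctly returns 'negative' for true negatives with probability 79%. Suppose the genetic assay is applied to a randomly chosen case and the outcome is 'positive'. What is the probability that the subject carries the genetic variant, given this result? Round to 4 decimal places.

Write H for 'the subject carries the genetic variant'. Prior odds H:¬H = 0.04/0.96 = 0.041667. For the 'positive' outcome, the likelihood ratio is 0.93/0.21 = 4.4286.
Posterior odds = 0.041667 × 4.4286 = 0.18452, so P(H|E) = 0.18452/(1+0.18452) = 0.1558.

P(H | E) ≈ 0.1558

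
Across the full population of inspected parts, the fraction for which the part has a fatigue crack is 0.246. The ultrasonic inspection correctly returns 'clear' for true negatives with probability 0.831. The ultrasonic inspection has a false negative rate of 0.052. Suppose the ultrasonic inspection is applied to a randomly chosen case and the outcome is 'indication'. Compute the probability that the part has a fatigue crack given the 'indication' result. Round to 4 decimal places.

Write H for 'the part has a fatigue crack'. Prior odds H:¬H = 0.246/0.754 = 0.32626. For the 'indication' outcome, the likelihood ratio is 0.948/0.169 = 5.6095.
Posterior odds = 0.32626 × 5.6095 = 1.8301, so P(H|E) = 1.8301/(1+1.8301) = 0.6467.

P(H | E) ≈ 0.6467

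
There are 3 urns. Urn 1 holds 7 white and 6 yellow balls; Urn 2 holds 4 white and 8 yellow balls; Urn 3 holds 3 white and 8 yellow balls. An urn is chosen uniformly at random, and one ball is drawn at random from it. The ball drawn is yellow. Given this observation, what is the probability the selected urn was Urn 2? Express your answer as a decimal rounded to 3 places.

P(yellow|Urn 1) = 0.4615; P(yellow|Urn 2) = 0.6667; P(yellow|Urn 3) = 0.7273.
Prior × likelihood for each source: 0.333333·0.4615=0.1538, 0.333333·0.6667=0.2222, 0.333333·0.7273=0.2424. Summing gives P(yellow) = 0.61849.
P(Urn 2 | yellow) = 0.2222 / 0.61849 = 0.359.

Posterior probability ≈ 0.359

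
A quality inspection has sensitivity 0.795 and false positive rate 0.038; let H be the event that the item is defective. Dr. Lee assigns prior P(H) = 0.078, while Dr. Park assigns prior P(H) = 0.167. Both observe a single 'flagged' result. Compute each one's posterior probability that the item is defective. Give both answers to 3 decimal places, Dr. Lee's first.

P('+'|H) = 0.795, P('+'|¬H) = 0.038.
Dr. Lee: numerator 0.795·0.078 = 0.062010; evidence = 0.062010+0.038·0.922 = 0.097046; posterior = 0.639.
Dr. Park: numerator 0.795·0.167 = 0.13277; evidence = 0.13277+0.038·0.833 = 0.16442; posterior = 0.807.

Dr. Lee: 0.639; Dr. Park: 0.807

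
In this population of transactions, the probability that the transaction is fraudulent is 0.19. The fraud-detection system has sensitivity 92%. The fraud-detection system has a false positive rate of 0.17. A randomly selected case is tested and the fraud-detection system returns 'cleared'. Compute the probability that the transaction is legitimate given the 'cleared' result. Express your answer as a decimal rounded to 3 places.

Write H for 'the transaction is fraudulent'. Prior odds H:¬H = 0.19/0.81 = 0.23457. For the 'cleared' outcome, the likelihood ratio is 0.08/0.83 = 0.096386.
Posterior odds = 0.23457 × 0.096386 = 0.022609, so P(H|E) = 0.022609/(1+0.022609) = 0.022. Then P(¬H|E) = 1 − 0.022 = 0.978.

P(¬H | E) ≈ 0.978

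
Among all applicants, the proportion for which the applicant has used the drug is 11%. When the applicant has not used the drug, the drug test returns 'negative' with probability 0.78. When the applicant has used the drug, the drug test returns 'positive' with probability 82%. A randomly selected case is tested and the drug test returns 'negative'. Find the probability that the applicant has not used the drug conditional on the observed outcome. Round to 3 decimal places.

Write H for 'the applicant has used the drug'. Prior odds H:¬H = 0.11/0.89 = 0.12360. For the 'negative' outcome, the likelihood ratio is 0.18/0.78 = 0.23077.
Posterior odds = 0.12360 × 0.23077 = 0.028522, so P(H|E) = 0.028522/(1+0.028522) = 0.028. Then P(¬H|E) = 1 − 0.028 = 0.972.

P(¬H | E) ≈ 0.972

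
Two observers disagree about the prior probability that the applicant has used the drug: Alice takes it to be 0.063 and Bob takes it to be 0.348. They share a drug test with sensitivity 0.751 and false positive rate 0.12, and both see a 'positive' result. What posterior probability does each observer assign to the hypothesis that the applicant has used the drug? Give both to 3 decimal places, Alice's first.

The likelihood ratio for a 'positive' result is 0.751/0.12 = 6.2583.
Alice: prior odds 0.063/0.937 = 0.067236; posterior odds 0.42078; posterior probability 0.296.
Bob: prior odds 0.348/0.652 = 0.53374; posterior odds 3.3403; posterior probability 0.770.

Alice: 0.296; Bob: 0.770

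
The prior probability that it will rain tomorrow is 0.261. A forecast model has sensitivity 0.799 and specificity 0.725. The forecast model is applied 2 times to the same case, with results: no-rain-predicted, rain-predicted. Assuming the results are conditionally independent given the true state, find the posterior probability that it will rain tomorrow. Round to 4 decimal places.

Let H be the event that it will rain tomorrow; start with P(H) = 0.261. P('rain-predicted'|H) = 0.799, P('rain-predicted'|¬H) = 0.275.
Update on result 1 ('no-rain-predicted'): P(H) ← 0.201·0.2610 / (0.201·0.2610 + 0.725·0.7390) = 0.052461/0.58824 = 0.0892.
Update on result 2 ('rain-predicted'): P(H) ← 0.799·0.0892 / (0.799·0.0892 + 0.275·0.9108) = 0.071258/0.32173 = 0.2215.

Posterior P(H) ≈ 0.2215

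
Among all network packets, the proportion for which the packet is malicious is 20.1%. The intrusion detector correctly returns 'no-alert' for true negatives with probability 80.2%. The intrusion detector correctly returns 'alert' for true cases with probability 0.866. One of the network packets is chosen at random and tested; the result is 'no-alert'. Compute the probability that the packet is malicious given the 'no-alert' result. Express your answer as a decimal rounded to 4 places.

P(H | E) ≈ 0.0403

Let H be the event that the packet is malicious. P(H) = 0.201, so P(¬H) = 0.799. With E the 'no-alert' result, P(E|H) = 0.134 and P(E|¬H) = 0.802.
P(E) = 0.134·0.201 + 0.802·0.799 = 0.026934 + 0.64080 = 0.66773.
By Bayes' theorem, P(H|E) = 0.026934 / 0.66773 = 0.0403.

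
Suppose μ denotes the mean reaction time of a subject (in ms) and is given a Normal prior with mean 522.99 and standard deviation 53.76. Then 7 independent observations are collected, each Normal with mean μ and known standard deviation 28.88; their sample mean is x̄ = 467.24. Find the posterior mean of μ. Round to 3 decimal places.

Posterior mean ≈ 469.447

Prior precision 1/τ₀² = 1/53.76² = 0.00034600; data precision n/σ² = 7/28.88² = 0.00839274.
Posterior precision = 0.00034600 + 0.00839274 = 0.00873874.
Posterior mean = (0.00034600·522.99 + 0.00839274·467.24) / 0.00873874 = 469.447.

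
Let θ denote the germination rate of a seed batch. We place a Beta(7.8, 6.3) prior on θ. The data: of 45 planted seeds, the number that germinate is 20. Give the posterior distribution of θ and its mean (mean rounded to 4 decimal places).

Posterior: Beta(27.8, 31.3); mean ≈ 0.4704

The binomial likelihood is conjugate to the Beta prior: with 20 successes and 25 failures, the posterior is Beta(7.8+20, 6.3+25) = Beta(27.8, 31.3).
Posterior mean = α/(α+β) = 27.8/59.1 = 0.4704.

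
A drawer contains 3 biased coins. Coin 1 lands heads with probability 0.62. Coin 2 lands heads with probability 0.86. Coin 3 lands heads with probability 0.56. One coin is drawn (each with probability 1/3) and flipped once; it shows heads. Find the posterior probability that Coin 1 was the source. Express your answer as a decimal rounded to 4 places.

P(heads|C1) = 0.62; P(heads|C2) = 0.86; P(heads|C3) = 0.56.
Prior × likelihood for each source: 0.333333·0.62=0.2067, 0.333333·0.86=0.2867, 0.333333·0.56=0.1867. Summing gives P(heads) = 0.68000.
P(Coin 1 | heads) = 0.2067 / 0.68000 = 0.3039.

Posterior probability ≈ 0.3039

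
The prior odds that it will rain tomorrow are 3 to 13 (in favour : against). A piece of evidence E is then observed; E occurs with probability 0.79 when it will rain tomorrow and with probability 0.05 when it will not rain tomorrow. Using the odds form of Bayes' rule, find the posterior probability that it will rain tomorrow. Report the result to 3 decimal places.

Prior odds = 3/13 = 0.23077.
Likelihood ratio for E = 0.79/0.05 = 15.800.
Posterior odds = prior odds × LR = 3.6462.
Posterior probability = odds/(1+odds) = 3.6462/4.6462 = 0.785.

Posterior probability ≈ 0.785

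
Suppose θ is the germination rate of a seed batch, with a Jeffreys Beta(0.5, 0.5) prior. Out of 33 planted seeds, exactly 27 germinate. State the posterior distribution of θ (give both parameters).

Posterior: Beta(27.5, 6.5)

Observing 27 successes and 6 failures updates Beta(0.5, 0.5) by adding the success and failure counts to the two shape parameters: α = 0.5+27 = 27.5, β = 0.5+6 = 6.5.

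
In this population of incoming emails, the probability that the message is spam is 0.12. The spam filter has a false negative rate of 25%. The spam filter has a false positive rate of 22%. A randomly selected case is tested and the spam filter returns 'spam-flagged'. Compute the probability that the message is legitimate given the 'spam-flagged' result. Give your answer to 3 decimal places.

Write H for 'the message is spam'. Prior odds H:¬H = 0.12/0.88 = 0.13636. For the 'spam-flagged' outcome, the likelihood ratio is 0.75/0.22 = 3.4091.
Posterior odds = 0.13636 × 3.4091 = 0.46488, so P(H|E) = 0.46488/(1+0.46488) = 0.317. Then P(¬H|E) = 1 − 0.317 = 0.683.

P(¬H | E) ≈ 0.683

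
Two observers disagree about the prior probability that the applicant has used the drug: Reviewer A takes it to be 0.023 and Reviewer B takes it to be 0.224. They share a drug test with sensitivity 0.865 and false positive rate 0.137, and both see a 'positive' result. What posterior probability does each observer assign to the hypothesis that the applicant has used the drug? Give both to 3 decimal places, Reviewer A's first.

P('+'|H) = 0.865, P('+'|¬H) = 0.137.
Reviewer A: numerator 0.865·0.023 = 0.019895; evidence = 0.019895+0.137·0.977 = 0.15374; posterior = 0.129.
Reviewer B: numerator 0.865·0.224 = 0.19376; evidence = 0.19376+0.137·0.776 = 0.30007; posterior = 0.646.

Reviewer A: 0.129; Reviewer B: 0.646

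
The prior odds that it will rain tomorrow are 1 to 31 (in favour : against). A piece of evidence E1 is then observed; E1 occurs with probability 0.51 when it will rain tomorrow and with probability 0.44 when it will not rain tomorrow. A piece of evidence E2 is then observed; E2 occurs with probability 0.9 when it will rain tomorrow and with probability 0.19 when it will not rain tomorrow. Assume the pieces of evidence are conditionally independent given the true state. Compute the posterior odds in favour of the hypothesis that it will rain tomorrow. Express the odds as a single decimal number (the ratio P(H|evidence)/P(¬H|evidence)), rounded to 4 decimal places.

Posterior odds ≈ 0.1771

Prior odds = 1/31 = 0.032258.
Likelihood ratio for E1 = 0.51/0.44 = 1.1591.
Likelihood ratio for E2 = 0.9/0.19 = 4.7368.
Posterior odds = prior odds × LR₁ × LR₂ = 0.17711.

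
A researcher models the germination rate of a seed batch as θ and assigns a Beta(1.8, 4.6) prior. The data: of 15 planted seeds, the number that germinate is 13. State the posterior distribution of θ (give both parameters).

Observing 13 successes and 2 failures updates Beta(1.8, 4.6) by adding the success and failure counts to the two shape parameters: α = 1.8+13 = 14.8, β = 4.6+2 = 6.6.

Posterior: Beta(14.8, 6.6)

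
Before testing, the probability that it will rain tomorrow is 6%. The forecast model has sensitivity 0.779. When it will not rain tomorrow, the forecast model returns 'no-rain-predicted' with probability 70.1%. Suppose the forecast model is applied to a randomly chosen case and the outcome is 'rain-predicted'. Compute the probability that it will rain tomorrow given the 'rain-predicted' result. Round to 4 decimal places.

Write H for 'it will rain tomorrow'. Prior odds H:¬H = 0.06/0.94 = 0.063830. For the 'rain-predicted' outcome, the likelihood ratio is 0.779/0.299 = 2.6054.
Posterior odds = 0.063830 × 2.6054 = 0.16630, so P(H|E) = 0.16630/(1+0.16630) = 0.1426.

P(H | E) ≈ 0.1426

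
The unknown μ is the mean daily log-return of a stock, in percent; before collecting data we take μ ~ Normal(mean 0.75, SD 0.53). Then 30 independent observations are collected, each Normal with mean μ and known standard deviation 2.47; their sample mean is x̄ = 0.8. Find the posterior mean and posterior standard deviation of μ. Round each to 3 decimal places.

Posterior mean ≈ 0.779; posterior SD ≈ 0.343

With known σ, the Normal prior is conjugate. Weight on the data is w = (n/σ²)/(n/σ² + 1/τ₀²) = 4.91731/(4.91731+3.55999) = 0.58006.
Posterior mean = w·x̄ + (1−w)·μ₀ = 0.58006·0.8 + 0.41994·0.75 = 0.779. Posterior variance = 1/(4.91731+3.55999) = 0.117962, so SD = 0.343.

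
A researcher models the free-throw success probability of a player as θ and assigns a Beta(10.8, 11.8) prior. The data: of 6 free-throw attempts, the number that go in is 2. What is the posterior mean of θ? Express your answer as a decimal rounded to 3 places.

The binomial likelihood is conjugate to the Beta prior: with 2 successes and 4 failures, the posterior is Beta(10.8+2, 11.8+4) = Beta(12.8, 15.8).
E[θ | data] = 12.8/(12.8+15.8) = 0.448.

Posterior mean ≈ 0.448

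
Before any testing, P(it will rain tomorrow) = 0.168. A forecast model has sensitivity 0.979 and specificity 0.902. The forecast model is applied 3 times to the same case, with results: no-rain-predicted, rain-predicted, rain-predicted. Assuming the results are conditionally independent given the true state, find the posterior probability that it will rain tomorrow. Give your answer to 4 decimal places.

Posterior P(H) ≈ 0.3193

Let H be the event that it will rain tomorrow; start with P(H) = 0.168. P('rain-predicted'|H) = 0.979, P('rain-predicted'|¬H) = 0.098.
Update on result 1 ('no-rain-predicted'): P(H) ← 0.021·0.1680 / (0.021·0.1680 + 0.902·0.8320) = 0.0035280/0.75399 = 0.0047.
Update on result 2 ('rain-predicted'): P(H) ← 0.979·0.0047 / (0.979·0.0047 + 0.098·0.9953) = 0.0045808/0.10212 = 0.0449.
Update on result 3 ('rain-predicted'): P(H) ← 0.979·0.0449 / (0.979·0.0449 + 0.098·0.9551) = 0.043914/0.13752 = 0.3193.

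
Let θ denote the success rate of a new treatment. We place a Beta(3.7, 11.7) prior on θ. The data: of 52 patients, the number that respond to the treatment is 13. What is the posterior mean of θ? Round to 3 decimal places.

Posterior mean ≈ 0.248

Observing 13 successes and 39 failures updates Beta(3.7, 11.7) by adding the success and failure counts to the two shape parameters: α = 3.7+13 = 16.7, β = 11.7+39 = 50.7.
Posterior mean = α/(α+β) = 16.7/67.4 = 0.248.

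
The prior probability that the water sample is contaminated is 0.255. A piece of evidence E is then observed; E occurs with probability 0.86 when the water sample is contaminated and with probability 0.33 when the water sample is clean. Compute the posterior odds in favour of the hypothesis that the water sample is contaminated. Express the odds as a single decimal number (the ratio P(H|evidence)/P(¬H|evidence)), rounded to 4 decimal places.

Posterior odds ≈ 0.8920

Prior odds = 0.255/(1−0.255) = 0.34228. In log-odds, ln(0.34228) = -1.0721.
Add log likelihood ratio: ln(2.6061) = 0.95784.
Posterior log-odds = -0.11428, so posterior odds = exp(-0.11428) = 0.89201.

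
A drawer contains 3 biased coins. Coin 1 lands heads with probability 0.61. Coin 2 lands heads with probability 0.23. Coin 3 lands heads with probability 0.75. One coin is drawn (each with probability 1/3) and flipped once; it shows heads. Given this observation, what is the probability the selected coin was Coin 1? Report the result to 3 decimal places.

Posterior probability ≈ 0.384

P(heads|C1) = 0.61; P(heads|C2) = 0.23; P(heads|C3) = 0.75.
Prior × likelihood for each source: 0.333333·0.61=0.2033, 0.333333·0.23=0.07667, 0.333333·0.75=0.2500. Summing gives P(heads) = 0.53000.
P(Coin 1 | heads) = 0.2033 / 0.53000 = 0.384.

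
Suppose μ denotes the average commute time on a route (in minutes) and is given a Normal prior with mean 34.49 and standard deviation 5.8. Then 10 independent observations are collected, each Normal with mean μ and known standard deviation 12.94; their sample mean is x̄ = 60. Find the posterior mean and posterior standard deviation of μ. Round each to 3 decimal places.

Prior precision 1/τ₀² = 1/5.8² = 0.0297265; data precision n/σ² = 10/12.94² = 0.0597216.
Posterior precision = 0.0297265 + 0.0597216 = 0.0894481, giving posterior SD = 1/√0.0894481 = 3.344.
Posterior mean = (0.0297265·34.49 + 0.0597216·60) / 0.0894481 = 51.522.

Posterior mean ≈ 51.522; posterior SD ≈ 3.344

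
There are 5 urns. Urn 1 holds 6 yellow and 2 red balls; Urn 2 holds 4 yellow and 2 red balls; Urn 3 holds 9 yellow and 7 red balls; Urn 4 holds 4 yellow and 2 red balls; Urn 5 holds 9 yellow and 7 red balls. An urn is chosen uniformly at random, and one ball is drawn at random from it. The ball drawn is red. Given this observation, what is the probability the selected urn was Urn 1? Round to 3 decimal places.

Posterior probability ≈ 0.140

P(red|Urn 1) = 0.25; P(red|Urn 2) = 0.3333; P(red|Urn 3) = 0.4375; P(red|Urn 4) = 0.3333; P(red|Urn 5) = 0.4375.
Prior × likelihood for each source: 0.2·0.25=0.05000, 0.2·0.3333=0.06667, 0.2·0.4375=0.08750, 0.2·0.3333=0.06667, 0.2·0.4375=0.08750. Summing gives P(red) = 0.35833.
P(Urn 1 | red) = 0.05000 / 0.35833 = 0.140.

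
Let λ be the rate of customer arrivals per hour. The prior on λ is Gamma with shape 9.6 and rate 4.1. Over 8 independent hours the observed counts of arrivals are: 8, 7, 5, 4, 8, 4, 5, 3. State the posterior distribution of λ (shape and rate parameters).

Total count ∑xᵢ = 44 over n = 8 hours.
Gamma is conjugate to the Poisson likelihood: posterior is Gamma(shape = 9.6+44 = 53.6, rate = 4.1+8 = 12.1).

Posterior: Gamma(shape=53.6, rate=12.1)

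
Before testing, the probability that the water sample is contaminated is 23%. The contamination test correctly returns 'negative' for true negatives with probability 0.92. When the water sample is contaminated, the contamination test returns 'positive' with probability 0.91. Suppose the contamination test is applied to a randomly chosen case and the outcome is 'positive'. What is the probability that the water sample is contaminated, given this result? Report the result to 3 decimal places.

Let H be the event that the water sample is contaminated. P(H) = 0.23, so P(¬H) = 0.77. With E the 'positive' result, P(E|H) = 0.91 and P(E|¬H) = 0.08.
P(E) = 0.91·0.23 + 0.08·0.77 = 0.20930 + 0.061600 = 0.27090.
By Bayes' theorem, P(H|E) = 0.20930 / 0.27090 = 0.773.

P(H | E) ≈ 0.773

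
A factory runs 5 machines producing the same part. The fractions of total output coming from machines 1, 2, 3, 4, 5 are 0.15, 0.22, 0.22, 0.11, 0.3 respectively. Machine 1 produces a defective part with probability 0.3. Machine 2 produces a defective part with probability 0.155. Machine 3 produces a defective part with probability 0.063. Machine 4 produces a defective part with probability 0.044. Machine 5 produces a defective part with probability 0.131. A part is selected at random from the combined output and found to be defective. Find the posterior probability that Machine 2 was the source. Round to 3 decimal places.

Posterior probability ≈ 0.249

Tabulate prior·likelihood by source: [1] prior 0.15, lik 0.3, product 0.04500; [2] prior 0.22, lik 0.155, product 0.03410; [3] prior 0.22, lik 0.063, product 0.01386; [4] prior 0.11, lik 0.044, product 0.004840; [5] prior 0.3, lik 0.131, product 0.03930.
Normalizing constant = 0.13710; the posterior for Machine 2 is its product over the sum, 0.03410/0.13710 = 0.249.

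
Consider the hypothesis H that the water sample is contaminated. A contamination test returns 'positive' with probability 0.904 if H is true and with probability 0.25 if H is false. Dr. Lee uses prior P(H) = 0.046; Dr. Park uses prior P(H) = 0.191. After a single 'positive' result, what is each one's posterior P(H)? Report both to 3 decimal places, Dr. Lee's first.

P('+'|H) = 0.904, P('+'|¬H) = 0.25.
Dr. Lee: numerator 0.904·0.046 = 0.041584; evidence = 0.041584+0.25·0.954 = 0.28008; posterior = 0.148.
Dr. Park: numerator 0.904·0.191 = 0.17266; evidence = 0.17266+0.25·0.809 = 0.37491; posterior = 0.461.

Dr. Lee: 0.148; Dr. Park: 0.461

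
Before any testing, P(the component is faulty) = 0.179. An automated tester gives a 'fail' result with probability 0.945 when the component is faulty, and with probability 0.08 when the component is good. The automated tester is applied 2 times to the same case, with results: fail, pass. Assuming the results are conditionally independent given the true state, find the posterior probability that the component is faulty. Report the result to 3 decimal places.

Posterior P(H) ≈ 0.133

With H the event that the component is faulty, the joint likelihood of the observed sequence is P(data|H) = 0.945·0.055 = 0.051975 and P(data|¬H) = 0.08·0.92 = 0.073600.
Bayes: P(H|data) = 0.179·0.051975 / (0.179·0.051975 + 0.821·0.073600) = 0.0093035/0.069729 = 0.1334.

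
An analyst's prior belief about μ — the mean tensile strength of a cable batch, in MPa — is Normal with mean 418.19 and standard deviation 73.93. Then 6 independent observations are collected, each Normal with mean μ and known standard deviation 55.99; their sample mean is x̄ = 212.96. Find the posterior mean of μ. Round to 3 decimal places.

Posterior mean ≈ 230.867

With known σ, the Normal prior is conjugate. Weight on the data is w = (n/σ²)/(n/σ² + 1/τ₀²) = 0.00191395/(0.00191395+0.00018296) = 0.91275.
Posterior mean = w·x̄ + (1−w)·μ₀ = 0.91275·212.96 + 0.087253·418.19 = 230.867.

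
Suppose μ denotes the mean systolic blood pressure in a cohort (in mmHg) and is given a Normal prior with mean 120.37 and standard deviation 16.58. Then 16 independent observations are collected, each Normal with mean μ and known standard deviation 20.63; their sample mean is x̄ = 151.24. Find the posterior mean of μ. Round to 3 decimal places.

Posterior mean ≈ 148.516

With known σ, the Normal prior is conjugate. Weight on the data is w = (n/σ²)/(n/σ² + 1/τ₀²) = 0.0375943/(0.0375943+0.00363773) = 0.91177.
Posterior mean = w·x̄ + (1−w)·μ₀ = 0.91177·151.24 + 0.088226·120.37 = 148.516.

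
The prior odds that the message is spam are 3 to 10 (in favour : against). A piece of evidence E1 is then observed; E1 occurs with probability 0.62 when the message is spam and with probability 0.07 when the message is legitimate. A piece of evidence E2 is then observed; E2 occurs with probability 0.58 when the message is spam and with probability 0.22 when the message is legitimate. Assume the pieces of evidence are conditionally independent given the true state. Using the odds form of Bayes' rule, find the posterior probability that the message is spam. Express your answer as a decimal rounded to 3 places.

Prior odds = 3/10 = 0.30000.
Likelihood ratio for E1 = 0.62/0.07 = 8.8571.
Likelihood ratio for E2 = 0.58/0.22 = 2.6364.
Posterior odds = prior odds × LR₁ × LR₂ = 7.0052.
Posterior probability = odds/(1+odds) = 7.0052/8.0052 = 0.875.

Posterior probability ≈ 0.875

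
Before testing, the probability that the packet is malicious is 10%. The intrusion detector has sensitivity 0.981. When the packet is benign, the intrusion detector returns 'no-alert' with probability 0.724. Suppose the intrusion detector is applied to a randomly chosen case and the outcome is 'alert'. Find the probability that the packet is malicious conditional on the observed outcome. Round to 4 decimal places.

Let H be the event that the packet is malicious. P(H) = 0.1, so P(¬H) = 0.9. With E the 'alert' result, P(E|H) = 0.981 and P(E|¬H) = 0.276.
P(E) = 0.981·0.1 + 0.276·0.9 = 0.098100 + 0.24840 = 0.34650.
By Bayes' theorem, P(H|E) = 0.098100 / 0.34650 = 0.2831.

P(H | E) ≈ 0.2831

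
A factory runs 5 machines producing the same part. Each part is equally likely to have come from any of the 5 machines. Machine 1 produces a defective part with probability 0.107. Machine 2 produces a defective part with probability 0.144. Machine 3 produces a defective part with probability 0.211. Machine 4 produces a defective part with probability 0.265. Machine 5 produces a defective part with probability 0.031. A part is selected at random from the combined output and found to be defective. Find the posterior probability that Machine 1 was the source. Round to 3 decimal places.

Posterior probability ≈ 0.141

Tabulate prior·likelihood by source: [1] prior 0.2, lik 0.107, product 0.02140; [2] prior 0.2, lik 0.144, product 0.02880; [3] prior 0.2, lik 0.211, product 0.04220; [4] prior 0.2, lik 0.265, product 0.05300; [5] prior 0.2, lik 0.031, product 0.006200.
Normalizing constant = 0.15160; the posterior for Machine 1 is its product over the sum, 0.02140/0.15160 = 0.141.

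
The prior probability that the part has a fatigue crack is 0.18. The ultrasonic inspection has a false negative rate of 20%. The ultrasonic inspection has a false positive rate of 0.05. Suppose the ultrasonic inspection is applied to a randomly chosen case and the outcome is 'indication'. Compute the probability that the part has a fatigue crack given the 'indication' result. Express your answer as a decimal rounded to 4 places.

Let H be the event that the part has a fatigue crack. P(H) = 0.18, so P(¬H) = 0.82. With E the 'indication' result, P(E|H) = 0.8 and P(E|¬H) = 0.05.
P(E) = 0.8·0.18 + 0.05·0.82 = 0.14400 + 0.041000 = 0.18500.
By Bayes' theorem, P(H|E) = 0.14400 / 0.18500 = 0.7784.

P(H | E) ≈ 0.7784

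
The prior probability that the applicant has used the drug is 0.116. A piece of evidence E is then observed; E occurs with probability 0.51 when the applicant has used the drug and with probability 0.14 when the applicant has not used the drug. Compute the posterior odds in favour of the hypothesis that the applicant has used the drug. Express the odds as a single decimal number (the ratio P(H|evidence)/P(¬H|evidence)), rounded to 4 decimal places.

Posterior odds ≈ 0.4780

Prior odds = 0.116/(1−0.116) = 0.13122.
Likelihood ratio for E = 0.51/0.14 = 3.6429.
Posterior odds = prior odds × LR = 0.47802.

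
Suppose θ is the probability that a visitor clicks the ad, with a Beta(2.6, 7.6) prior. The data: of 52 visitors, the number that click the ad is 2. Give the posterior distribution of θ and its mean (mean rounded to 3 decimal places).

The binomial likelihood is conjugate to the Beta prior: with 2 successes and 50 failures, the posterior is Beta(2.6+2, 7.6+50) = Beta(4.6, 57.6).
Posterior mean = α/(α+β) = 4.6/62.2 = 0.074.

Posterior: Beta(4.6, 57.6); mean ≈ 0.074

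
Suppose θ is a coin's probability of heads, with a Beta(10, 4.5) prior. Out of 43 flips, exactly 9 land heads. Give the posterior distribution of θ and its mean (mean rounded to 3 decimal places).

Posterior: Beta(19, 38.5); mean ≈ 0.330

Observing 9 successes and 34 failures updates Beta(10, 4.5) by adding the success and failure counts to the two shape parameters: α = 10+9 = 19, β = 4.5+34 = 38.5.
Posterior mean = α/(α+β) = 19/57.5 = 0.330.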